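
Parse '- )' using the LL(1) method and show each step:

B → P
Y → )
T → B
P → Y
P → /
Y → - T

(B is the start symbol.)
Stack is shown with the top on the left.

Stack  Input  Action
--------------------
B $    - ) $  output B → P
P $    - ) $  output P → Y
Y $    - ) $  output Y → - T
- T $  - ) $  match '-'
T $    ) $    output T → B
B $    ) $    output B → P
P $    ) $    output P → Y
Y $    ) $    output Y → )
) $    ) $    match ')'
$      $      accept

The string is accepted.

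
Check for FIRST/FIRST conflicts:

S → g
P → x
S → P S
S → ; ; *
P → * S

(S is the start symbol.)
No FIRST/FIRST conflicts.

A FIRST/FIRST conflict occurs when two productions N → α and N → β for the same non-terminal have FIRST(α) ∩ FIRST(β) ≠ ∅ (with ε ∈ FIRST of a nullable right-hand side, so two nullable alternatives also conflict).

FIRST sets of the non-terminals at (or reachable through a nullable prefix from) the front of some alternative:
  FIRST(P) = { '*', 'x' }

Productions for S:
  S → g: FIRST = { 'g' }
  S → P S: FIRST = { '*', 'x' }
  S → ; ; *: FIRST = { ';' }
Productions for P:
  P → x: FIRST = { 'x' }
  P → * S: FIRST = { '*' }

All alternatives of each non-terminal have pairwise disjoint FIRST sets.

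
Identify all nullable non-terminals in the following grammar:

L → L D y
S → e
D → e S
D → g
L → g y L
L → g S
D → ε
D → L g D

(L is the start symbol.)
A non-terminal is nullable if it can derive ε (the empty string): either it has an ε-production, or it has a production whose right-hand side consists entirely of nullable non-terminals.

ε-productions: D → ε
So D is immediately nullable.
No further non-terminal can be added: every production for the remaining non-terminals contains a terminal or a non-nullable non-terminal.
Nullable = { 'D' }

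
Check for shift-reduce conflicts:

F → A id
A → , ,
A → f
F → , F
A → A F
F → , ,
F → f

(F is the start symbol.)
Yes — I7: [A → , , .] vs [A → . , ,]

A shift-reduce conflict occurs when an LR(0) state has both:
  - a complete (reduce) item [A → α .] (dot at the end), and
  - a shift item [B → β . c γ] (dot before a terminal).

Augment with F' → F and build the canonical LR(0) collection (I0 = CLOSURE({[F' → . F]}), then GOTO on every symbol after a dot until no new states appear). It has 9 states:
  I0: { [A → . , ,], [A → . A F], [A → . f], [F → . , ,], [F → . , F], [F → . A id], [F → . f], [F' → . F] }  — shift
  I1: { [A → , . ,], [A → . , ,], [A → . A F], [A → . f], [F → , . ,], [F → , . F], [F → . , ,], [F → . , F], [F → . A id], [F → . f] }  — shift
  I2: { [A → . , ,], [A → . A F], [A → . f], [A → A . F], [F → . , ,], [F → . , F], [F → . A id], [F → . f], [F → A . id] }  — shift
  I3: { [F' → F .] }  — accept
  I4: { [A → f .], [F → f .] }  — 2 reduces
  I5: { [A → A F .] }  — reduce
  I6: { [F → A id .] }  — reduce
  I7: { [A → , , .], [A → , . ,], [A → . , ,], [A → . A F], [A → . f], [F → , , .], [F → , . ,], [F → , . F], [F → . , ,], [F → . , F], [F → . A id], [F → . f] }  — shift, 2 reduces
  I8: { [F → , F .] }  — reduce

I7 contains reduce items [A → , , .], [F → , , .] and shift items [A → . , ,], [A → , . ,], [A → . f], [F → . , ,], [F → , . ,], [F → . , F], [F → . f] — shift-reduce conflict.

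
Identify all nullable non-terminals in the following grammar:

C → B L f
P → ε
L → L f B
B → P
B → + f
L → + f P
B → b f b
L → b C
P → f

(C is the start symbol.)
{ 'B', 'P' }

ε-productions: P → ε
So P is immediately nullable.
B → P: every symbol on the right is nullable, so B is nullable too.
No further non-terminal can be added: every production for the remaining non-terminals contains a terminal or a non-nullable non-terminal.
Nullable = { 'B', 'P' }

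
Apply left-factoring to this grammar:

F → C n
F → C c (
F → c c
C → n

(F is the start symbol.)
Left-factoring transforms A → αβ₁ | αβ₂ into A → αA' and A' → β₁ | β₂
(α is the longest common prefix among the alternatives). Repeat until
no nonterminal has two alternatives with a common prefix.

Round 1: F has alternatives sharing prefix 'C'. Introduce F': F → C F'
  Add: F' → n
  Add: F' → c (

No remaining common prefixes — done.

Resulting grammar:
F → C F'
F' → n
F' → c (
F → c c
C → n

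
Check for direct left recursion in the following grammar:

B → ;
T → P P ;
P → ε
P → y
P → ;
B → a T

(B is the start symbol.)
B → ;: starts with ';'
T → P P ;: starts with P
P → ε: starts with ε
P → y: starts with y
P → ;: starts with ';'
B → a T: starts with a

No direct left recursion found.

Answer: No direct left recursion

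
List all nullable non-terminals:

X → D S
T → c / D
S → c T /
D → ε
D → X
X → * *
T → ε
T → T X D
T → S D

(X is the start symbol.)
{ 'D', 'T' }

ε-productions: D → ε, T → ε
So D, T are immediately nullable.
No further non-terminal can be added: every production for the remaining non-terminals contains a terminal or a non-nullable non-terminal.
Nullable = { 'D', 'T' }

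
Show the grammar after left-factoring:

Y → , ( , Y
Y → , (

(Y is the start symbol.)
Y → , ( Y'
Y' → , Y
Y' → ε

Left-factoring transforms A → αβ₁ | αβ₂ into A → αA' and A' → β₁ | β₂
(α is the longest common prefix among the alternatives). Repeat until
no nonterminal has two alternatives with a common prefix.

Round 1: Y has alternatives sharing prefix ', ('. Introduce Y': Y → , ( Y'
  Add: Y' → , Y
  Add: Y' → ε

No remaining common prefixes — done.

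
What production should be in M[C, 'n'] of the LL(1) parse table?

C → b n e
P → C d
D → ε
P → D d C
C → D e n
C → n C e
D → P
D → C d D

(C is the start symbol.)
C → D e n, C → n C e

To find M[C, 'n'], we find productions for C where 'n' is in the predict set (PREDICT(N → α) = (FIRST(α) \ {ε}) ∪ (FOLLOW(N) if α ⇒* ε)).

Relevant sets:
  FIRST(D) = { 'b', 'd', 'e', 'n', ε }

C → b n e: PREDICT = { 'b' }
C → D e n: PREDICT = { 'b', 'd', 'e', 'n' }
  'n' is in predict set, so this production goes in M[C, 'n']
C → n C e: PREDICT = { 'n' }
  'n' is in predict set, so this production goes in M[C, 'n']

M[C, 'n'] = C → D e n, C → n C e  (a multiply-defined cell — the grammar is not LL(1))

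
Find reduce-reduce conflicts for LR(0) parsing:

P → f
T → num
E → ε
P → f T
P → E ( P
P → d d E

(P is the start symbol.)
A reduce-reduce conflict occurs when an LR(0) state has two complete items [A → α .] and [B → β .] — both call for a reduction, and with no lookahead the parser cannot choose between them.

Augment with P' → P and build the canonical LR(0) collection (I0 = CLOSURE({[P' → . P]}), then GOTO on every symbol after a dot until no new states appear). It has 11 states:
  I0: { [E → .], [P → . E ( P], [P → . d d E], [P → . f T], [P → . f], [P' → . P] }  — shift, reduce
  I1: { [P → E . ( P] }  — shift
  I2: { [P' → P .] }  — accept
  I3: { [P → d . d E] }  — shift
  I4: { [P → f . T], [P → f .], [T → . num] }  — shift, reduce
  I5: { [P → f T .] }  — reduce
  I6: { [T → num .] }  — reduce
  I7: { [E → .], [P → d d . E] }  — reduce
  I8: { [P → d d E .] }  — reduce
  I9: { [E → .], [P → . E ( P], [P → . d d E], [P → . f T], [P → . f], [P → E ( . P] }  — shift, reduce
  I10: { [P → E ( P .] }  — reduce

No state contains more than one complete item.

Answer: No reduce-reduce conflicts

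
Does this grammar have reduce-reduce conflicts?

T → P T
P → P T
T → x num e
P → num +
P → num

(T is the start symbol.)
Yes — I8: [P → P T .] vs [T → P T .]

Augment with T' → T and build the canonical LR(0) collection (I0 = CLOSURE({[T' → . T]}), then GOTO on every symbol after a dot until no new states appear). It has 9 states:
  I0: { [P → . P T], [P → . num +], [P → . num], [T → . P T], [T → . x num e], [T' → . T] }  — shift
  I1: { [P → . P T], [P → . num +], [P → . num], [P → P . T], [T → . P T], [T → . x num e], [T → P . T] }  — shift
  I2: { [T' → T .] }  — accept
  I3: { [P → num . +], [P → num .] }  — shift, reduce
  I4: { [T → x . num e] }  — shift
  I5: { [T → x num . e] }  — shift
  I6: { [T → x num e .] }  — reduce
  I7: { [P → num + .] }  — reduce
  I8: { [P → P T .], [T → P T .] }  — 2 reduces

I8 contains complete items [P → P T .], [T → P T .] — reduce-reduce conflict.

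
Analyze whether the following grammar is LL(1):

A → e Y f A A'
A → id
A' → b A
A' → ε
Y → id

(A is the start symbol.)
No. Predict set conflict for A': { 'b' }

A grammar is LL(1) if for each non-terminal N with multiple productions, the predict sets of those productions are pairwise disjoint, where PREDICT(N → α) = (FIRST(α) \ {ε}) ∪ (FOLLOW(N) if α ⇒* ε).

Relevant sets:
  FOLLOW(A') = { $, 'b' }

For A:
  PREDICT(A → e Y f A A') = { 'e' }
  PREDICT(A → id) = { 'id' }
For A':
  PREDICT(A' → b A) = { 'b' }
  PREDICT(A' → ε) = { $, 'b' }
Y has a single production, so nothing to check there.

Conflict found: Predict set conflict for A': { 'b' }
The grammar is NOT LL(1).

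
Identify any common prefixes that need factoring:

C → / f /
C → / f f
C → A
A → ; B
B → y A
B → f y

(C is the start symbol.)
Left-factoring is needed when two productions for the same non-terminal
share a common prefix on the right-hand side.

Productions for C:
  C → / f /
  C → / f f
  C → A
Productions for B:
  B → y A
  B → f y

Found common prefix '/ f' in productions for C

Answer: Yes, C has productions with common prefix '/ f'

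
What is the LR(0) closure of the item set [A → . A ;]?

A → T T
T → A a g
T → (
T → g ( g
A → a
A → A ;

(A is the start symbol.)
{ [A → . A ;], [A → . T T], [A → . a], [T → . (], [T → . A a g], [T → . g ( g] }

Start with: [A → . A ;]
  [A → . A ;] has the dot before A: add [A → . T T], [A → . a]
  [A → . T T] has the dot before T: add [T → . A a g], [T → . (], [T → . g ( g]
No further items can be added.

CLOSURE = { [A → . A ;], [A → . T T], [A → . a], [T → . (], [T → . A a g], [T → . g ( g] }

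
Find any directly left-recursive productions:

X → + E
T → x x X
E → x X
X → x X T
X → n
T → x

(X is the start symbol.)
X → + E: starts with '+'
T → x x X: starts with x
E → x X: starts with x
X → x X T: starts with x
X → n: starts with n
T → x: starts with x

No direct left recursion found.

Answer: No direct left recursion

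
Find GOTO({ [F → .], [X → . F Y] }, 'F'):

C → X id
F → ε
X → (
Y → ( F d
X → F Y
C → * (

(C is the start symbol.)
{ [X → F . Y], [Y → . ( F d] }

GOTO(I, 'F') = CLOSURE({ [A → αX.β] : [A → α.Xβ] ∈ I, X = 'F' })

Items with dot before 'F', with the dot advanced:
  [X → . F Y] → [X → F . Y]
Closure of the advanced items:
  [X → F . Y] has the dot before Y: add [Y → . ( F d]

GOTO = { [X → F . Y], [Y → . ( F d] }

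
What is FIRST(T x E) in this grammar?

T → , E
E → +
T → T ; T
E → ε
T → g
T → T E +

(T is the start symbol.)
{ ',', 'g' }

FIRST sets of the non-terminals involved (from the grammar, by fixed-point iteration):
  FIRST(T) = { ',', 'g' }

To compute FIRST(T x E), process the symbols left to right:
Symbol T is a non-terminal. Add FIRST(T) \ {ε} = { ',', 'g' }
T is not nullable (ε ∉ FIRST(T)), so stop here.
FIRST(T x E) = { ',', 'g' }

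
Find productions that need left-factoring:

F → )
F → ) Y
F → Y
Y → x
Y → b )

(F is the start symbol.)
Left-factoring is needed when two productions for the same non-terminal
share a common prefix on the right-hand side.

Productions for F:
  F → )
  F → ) Y
  F → Y
Productions for Y:
  Y → x
  Y → b )

Found common prefix ')' in productions for F

Answer: Yes, F has productions with common prefix ')'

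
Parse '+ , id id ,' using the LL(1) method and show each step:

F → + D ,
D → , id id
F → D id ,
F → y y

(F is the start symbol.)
Stack is shown with the top on the left.

Stack        Input          Action
----------------------------------
F $          + , id id , $  output F → + D ,
+ D , $      + , id id , $  match '+'
D , $        , id id , $    output D → , id id
, id id , $  , id id , $    match ','
id id , $    id id , $      match 'id'
id , $       id , $         match 'id'
, $          , $            match ','
$            $              accept

The string is accepted.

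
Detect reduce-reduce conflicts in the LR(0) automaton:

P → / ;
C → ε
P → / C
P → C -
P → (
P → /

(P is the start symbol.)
Yes — I2: [C → .] vs [P → / .]

A reduce-reduce conflict occurs when an LR(0) state has two complete items [A → α .] and [B → β .] — both call for a reduction, and with no lookahead the parser cannot choose between them.

Augment with P' → P and build the canonical LR(0) collection (I0 = CLOSURE({[P' → . P]}), then GOTO on every symbol after a dot until no new states appear). It has 8 states:
  I0: { [C → .], [P → . (], [P → . / ;], [P → . / C], [P → . /], [P → . C -], [P' → . P] }  — shift, reduce
  I1: { [P → ( .] }  — reduce
  I2: { [C → .], [P → / . ;], [P → / . C], [P → / .] }  — shift, 2 reduces
  I3: { [P → C . -] }  — shift
  I4: { [P' → P .] }  — accept
  I5: { [P → C - .] }  — reduce
  I6: { [P → / ; .] }  — reduce
  I7: { [P → / C .] }  — reduce

I2 contains complete items [C → .], [P → / .] — reduce-reduce conflict.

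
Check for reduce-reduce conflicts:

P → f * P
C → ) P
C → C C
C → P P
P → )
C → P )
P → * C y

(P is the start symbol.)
Augment with P' → P and build the canonical LR(0) collection (I0 = CLOSURE({[P' → . P]}), then GOTO on every symbol after a dot until no new states appear). It has 15 states:
  I0: { [P → . )], [P → . * C y], [P → . f * P], [P' → . P] }  — shift
  I1: { [P → ) .] }  — reduce
  I2: { [C → . ) P], [C → . C C], [C → . P )], [C → . P P], [P → * . C y], [P → . )], [P → . * C y], [P → . f * P] }  — shift
  I3: { [P' → P .] }  — accept
  I4: { [P → f . * P] }  — shift
  I5: { [P → . )], [P → . * C y], [P → . f * P], [P → f * . P] }  — shift
  I6: { [P → f * P .] }  — reduce
  I7: { [C → ) . P], [P → ) .], [P → . )], [P → . * C y], [P → . f * P] }  — shift, reduce
  I8: { [C → . ) P], [C → . C C], [C → . P )], [C → . P P], [C → C . C], [P → * C . y], [P → . )], [P → . * C y], [P → . f * P] }  — shift
  I9: { [C → P . )], [C → P . P], [P → . )], [P → . * C y], [P → . f * P] }  — shift
  I10: { [C → P ) .], [P → ) .] }  — 2 reduces
  I11: { [C → P P .] }  — reduce
  I12: { [C → . ) P], [C → . C C], [C → . P )], [C → . P P], [C → C . C], [C → C C .], [P → . )], [P → . * C y], [P → . f * P] }  — shift, reduce
  I13: { [P → * C y .] }  — reduce
  I14: { [C → ) P .] }  — reduce

I10 contains complete items [C → P ) .], [P → ) .] — reduce-reduce conflict.

Answer: Yes — I10: [C → P ) .] vs [P → ) .]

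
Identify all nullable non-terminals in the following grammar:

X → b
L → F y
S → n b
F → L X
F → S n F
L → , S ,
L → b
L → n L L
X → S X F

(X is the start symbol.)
None

A non-terminal is nullable if it can derive ε (the empty string): either it has an ε-production, or it has a production whose right-hand side consists entirely of nullable non-terminals.

There are no ε-productions, so no non-terminal can derive ε.
No non-terminals are nullable.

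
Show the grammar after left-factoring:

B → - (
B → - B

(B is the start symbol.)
B → - B'
B' → (
B' → B

Left-factoring transforms A → αβ₁ | αβ₂ into A → αA' and A' → β₁ | β₂
(α is the longest common prefix among the alternatives). Repeat until
no nonterminal has two alternatives with a common prefix.

Round 1: B has alternatives sharing prefix '-'. Introduce B': B → - B'
  Add: B' → (
  Add: B' → B

No remaining common prefixes — done.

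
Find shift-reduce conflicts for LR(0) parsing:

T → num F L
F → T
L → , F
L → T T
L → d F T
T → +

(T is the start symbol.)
Augment with T' → T and build the canonical LR(0) collection (I0 = CLOSURE({[T' → . T]}), then GOTO on every symbol after a dot until no new states appear). It has 14 states:
  I0: { [T → . +], [T → . num F L], [T' → . T] }  — shift
  I1: { [T → + .] }  — reduce
  I2: { [T' → T .] }  — accept
  I3: { [F → . T], [T → . +], [T → . num F L], [T → num . F L] }  — shift
  I4: { [L → . , F], [L → . T T], [L → . d F T], [T → . +], [T → . num F L], [T → num F . L] }  — shift
  I5: { [F → T .] }  — reduce
  I6: { [F → . T], [L → , . F], [T → . +], [T → . num F L] }  — shift
  I7: { [T → num F L .] }  — reduce
  I8: { [L → T . T], [T → . +], [T → . num F L] }  — shift
  I9: { [F → . T], [L → d . F T], [T → . +], [T → . num F L] }  — shift
  I10: { [L → d F . T], [T → . +], [T → . num F L] }  — shift
  I11: { [L → d F T .] }  — reduce
  I12: { [L → T T .] }  — reduce
  I13: { [L → , F .] }  — reduce

No state contains both a complete item and a shift item.

Answer: No shift-reduce conflicts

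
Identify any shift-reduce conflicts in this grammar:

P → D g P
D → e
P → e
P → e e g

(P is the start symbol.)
Augment with P' → P and build the canonical LR(0) collection (I0 = CLOSURE({[P' → . P]}), then GOTO on every symbol after a dot until no new states appear). It has 8 states:
  I0: { [D → . e], [P → . D g P], [P → . e e g], [P → . e], [P' → . P] }  — shift
  I1: { [P → D . g P] }  — shift
  I2: { [P' → P .] }  — accept
  I3: { [D → e .], [P → e . e g], [P → e .] }  — shift, 2 reduces
  I4: { [P → e e . g] }  — shift
  I5: { [P → e e g .] }  — reduce
  I6: { [D → . e], [P → . D g P], [P → . e e g], [P → . e], [P → D g . P] }  — shift
  I7: { [P → D g P .] }  — reduce

I3 contains reduce items [D → e .], [P → e .] and shift item [P → e . e g] — shift-reduce conflict.

Answer: Yes — I3: [D → e .] vs [P → e . e g]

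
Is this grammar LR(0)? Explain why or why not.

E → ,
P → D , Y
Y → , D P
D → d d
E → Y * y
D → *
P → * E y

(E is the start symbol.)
No. Shift-reduce conflict between [E → , .] and [D → . *]

A grammar is LR(0) if no state in the canonical LR(0) collection has:
  - both a shift item (dot before a terminal) and a complete item (shift-reduce conflict), or
  - two or more complete items (reduce-reduce conflict; the accept item [E' → E .] counts as a complete item here).

Augment with E' → E and build the canonical LR(0) collection (I0 = CLOSURE({[E' → . E]}), then GOTO on every symbol after a dot until no new states appear). It has 18 states:
  I0: { [E → . ,], [E → . Y * y], [E' → . E], [Y → . , D P] }  — shift
  I1: { [D → . *], [D → . d d], [E → , .], [Y → , . D P] }  — shift, reduce
  I2: { [E' → E .] }  — accept
  I3: { [E → Y . * y] }  — shift
  I4: { [E → Y * . y] }  — shift
  I5: { [E → Y * y .] }  — reduce
  I6: { [D → * .] }  — reduce
  I7: { [D → . *], [D → . d d], [P → . * E y], [P → . D , Y], [Y → , D . P] }  — shift
  I8: { [D → d . d] }  — shift
  I9: { [D → d d .] }  — reduce
  I10: { [D → * .], [E → . ,], [E → . Y * y], [P → * . E y], [Y → . , D P] }  — shift, reduce
  I11: { [P → D . , Y] }  — shift
  I12: { [Y → , D P .] }  — reduce
  I13: { [P → D , . Y], [Y → . , D P] }  — shift
  I14: { [D → . *], [D → . d d], [Y → , . D P] }  — shift
  I15: { [P → D , Y .] }  — reduce
  I16: { [P → * E . y] }  — shift
  I17: { [P → * E y .] }  — reduce

Conflict in state I1:
  Shift-reduce conflict between [E → , .] and [D → . *]
So the grammar is NOT LR(0).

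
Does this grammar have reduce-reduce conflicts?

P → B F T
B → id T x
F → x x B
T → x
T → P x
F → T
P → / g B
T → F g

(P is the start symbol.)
A reduce-reduce conflict occurs when an LR(0) state has two complete items [A → α .] and [B → β .] — both call for a reduction, and with no lookahead the parser cannot choose between them.

Augment with P' → P and build the canonical LR(0) collection (I0 = CLOSURE({[P' → . P]}), then GOTO on every symbol after a dot until no new states appear). It has 19 states:
  I0: { [B → . id T x], [P → . / g B], [P → . B F T], [P' → . P] }  — shift
  I1: { [P → / . g B] }  — shift
  I2: { [B → . id T x], [F → . T], [F → . x x B], [P → . / g B], [P → . B F T], [P → B . F T], [T → . F g], [T → . P x], [T → . x] }  — shift
  I3: { [P' → P .] }  — accept
  I4: { [B → . id T x], [B → id . T x], [F → . T], [F → . x x B], [P → . / g B], [P → . B F T], [T → . F g], [T → . P x], [T → . x] }  — shift
  I5: { [T → F . g] }  — shift
  I6: { [T → P . x] }  — shift
  I7: { [B → id T . x], [F → T .] }  — shift, reduce
  I8: { [F → x . x B], [T → x .] }  — shift, reduce
  I9: { [B → . id T x], [F → x x . B] }  — shift
  I10: { [F → x x B .] }  — reduce
  I11: { [B → id T x .] }  — reduce
  I12: { [T → P x .] }  — reduce
  I13: { [T → F g .] }  — reduce
  I14: { [B → . id T x], [F → . T], [F → . x x B], [P → . / g B], [P → . B F T], [P → B F . T], [T → . F g], [T → . P x], [T → . x], [T → F . g] }  — shift
  I15: { [F → T .] }  — reduce
  I16: { [F → T .], [P → B F T .] }  — 2 reduces
  I17: { [B → . id T x], [P → / g . B] }  — shift
  I18: { [P → / g B .] }  — reduce

I16 contains complete items [F → T .], [P → B F T .] — reduce-reduce conflict.

Answer: Yes — I16: [F → T .] vs [P → B F T .]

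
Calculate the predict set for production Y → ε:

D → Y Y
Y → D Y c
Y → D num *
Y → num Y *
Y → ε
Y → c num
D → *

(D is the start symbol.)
PREDICT(Y → ε) = (FIRST(RHS) \ {ε}) ∪ (FOLLOW(Y) if ε ∈ FIRST(RHS), i.e. RHS ⇒* ε)
The right-hand side is ε (FIRST(ε) = { ε }), so the predict set is FOLLOW(Y) = { $, '*', 'c', 'num' }
PREDICT(Y → ε) = { $, '*', 'c', 'num' }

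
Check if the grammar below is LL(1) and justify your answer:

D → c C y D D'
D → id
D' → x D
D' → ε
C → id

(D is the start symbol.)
No. Predict set conflict for D': { 'x' }

A grammar is LL(1) if for each non-terminal N with multiple productions, the predict sets of those productions are pairwise disjoint, where PREDICT(N → α) = (FIRST(α) \ {ε}) ∪ (FOLLOW(N) if α ⇒* ε).

Relevant sets:
  FOLLOW(D') = { $, 'x' }

For D:
  PREDICT(D → c C y D D') = { 'c' }
  PREDICT(D → id) = { 'id' }
For D':
  PREDICT(D' → x D) = { 'x' }
  PREDICT(D' → ε) = { $, 'x' }
C has a single production, so nothing to check there.

Conflict found: Predict set conflict for D': { 'x' }
The grammar is NOT LL(1).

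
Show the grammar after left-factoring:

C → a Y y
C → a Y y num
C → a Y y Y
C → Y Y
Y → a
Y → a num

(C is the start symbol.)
C → a Y y C'
C' → ε
C' → num
C' → Y
C → Y Y
Y → a Y'
Y' → ε
Y' → num

Left-factoring transforms A → αβ₁ | αβ₂ into A → αA' and A' → β₁ | β₂
(α is the longest common prefix among the alternatives). Repeat until
no nonterminal has two alternatives with a common prefix.

Round 1: C has alternatives sharing prefix 'a Y y'. Introduce C': C → a Y y C'
  Add: C' → ε
  Add: C' → num
  Add: C' → Y

Round 2: Y has alternatives sharing prefix 'a'. Introduce Y': Y → a Y'
  Add: Y' → ε
  Add: Y' → num

No remaining common prefixes — done.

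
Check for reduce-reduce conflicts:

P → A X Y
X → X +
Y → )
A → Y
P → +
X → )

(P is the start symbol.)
A reduce-reduce conflict occurs when an LR(0) state has two complete items [A → α .] and [B → β .] — both call for a reduction, and with no lookahead the parser cannot choose between them.

Augment with P' → P and build the canonical LR(0) collection (I0 = CLOSURE({[P' → . P]}), then GOTO on every symbol after a dot until no new states appear). It has 10 states:
  I0: { [A → . Y], [P → . +], [P → . A X Y], [P' → . P], [Y → . )] }  — shift
  I1: { [Y → ) .] }  — reduce
  I2: { [P → + .] }  — reduce
  I3: { [P → A . X Y], [X → . )], [X → . X +] }  — shift
  I4: { [P' → P .] }  — accept
  I5: { [A → Y .] }  — reduce
  I6: { [X → ) .] }  — reduce
  I7: { [P → A X . Y], [X → X . +], [Y → . )] }  — shift
  I8: { [X → X + .] }  — reduce
  I9: { [P → A X Y .] }  — reduce

No state contains more than one complete item.

Answer: No reduce-reduce conflicts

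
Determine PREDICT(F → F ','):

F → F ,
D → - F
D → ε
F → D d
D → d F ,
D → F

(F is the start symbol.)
{ '-', 'd' }

PREDICT(F → F ',') = (FIRST(RHS) \ {ε}) ∪ (FOLLOW(F) if ε ∈ FIRST(RHS), i.e. RHS ⇒* ε)
FIRST(F) = { '-', 'd' }
FIRST(F ',') = { '-', 'd' }
ε ∉ FIRST(F ','), so FOLLOW(F) is not added.
PREDICT(F → F ',') = { '-', 'd' }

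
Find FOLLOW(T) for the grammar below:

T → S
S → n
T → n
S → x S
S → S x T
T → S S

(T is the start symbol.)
To compute FOLLOW(T), find every occurrence of T on a right-hand side N → α T β: add FIRST(β) \ {ε}, and if β is empty or nullable also add FOLLOW(N). Iterate to a fixed point.

T is the start symbol, so $ ∈ FOLLOW(T).
In S → S x T: T is at the end, add FOLLOW(S)

The FOLLOW sets referred to above (computed the same way, to a fixed point):
  FOLLOW(S) = { $, 'n', 'x' }

Taking the union: FOLLOW(T) = { $, 'n', 'x' }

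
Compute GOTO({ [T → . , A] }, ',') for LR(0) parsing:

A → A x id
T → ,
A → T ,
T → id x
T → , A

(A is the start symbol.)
GOTO(I, ',') = CLOSURE({ [A → αX.β] : [A → α.Xβ] ∈ I, X = ',' })

Items with dot before ',', with the dot advanced:
  [T → . , A] → [T → , . A]
Closure of the advanced items:
  [T → , . A] has the dot before A: add [A → . A x id], [A → . T ,]
  [A → . T ,] has the dot before T: add [T → . ,], [T → . id x], [T → . , A]

GOTO = { [A → . A x id], [A → . T ,], [T → , . A], [T → . , A], [T → . ,], [T → . id x] }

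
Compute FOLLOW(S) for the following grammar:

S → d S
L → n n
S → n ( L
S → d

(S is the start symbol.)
To compute FOLLOW(S), find every occurrence of S on a right-hand side N → α S β: add FIRST(β) \ {ε}, and if β is empty or nullable also add FOLLOW(N). Iterate to a fixed point.

S is the start symbol, so $ ∈ FOLLOW(S).
In S → d S: S is at the end; this adds FOLLOW(S) to itself — nothing new

Taking the union: FOLLOW(S) = { $ }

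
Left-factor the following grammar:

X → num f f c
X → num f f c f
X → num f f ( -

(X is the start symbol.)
X → num f f X'
X' → c X''
X'' → ε
X'' → f
X' → ( -

Left-factoring transforms A → αβ₁ | αβ₂ into A → αA' and A' → β₁ | β₂
(α is the longest common prefix among the alternatives). Repeat until
no nonterminal has two alternatives with a common prefix.

Round 1: X has alternatives sharing prefix 'num f f'. Introduce X': X → num f f X'
  Add: X' → c
  Add: X' → c f
  Add: X' → ( -

Round 2: X' has alternatives sharing prefix 'c'. Introduce X'': X' → c X''
  Add: X'' → ε
  Add: X'' → f

No remaining common prefixes — done.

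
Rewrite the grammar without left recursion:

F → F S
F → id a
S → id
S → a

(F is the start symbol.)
F is directly left-recursive. The standard transformation for
  A → A α₁ | ... | A α_m | β₁ | ... | β_n
is
  A  → β₁ A' | ... | β_n A'
  A' → α₁ A' | ... | α_m A' | ε

F → id a becomes F → id a F'
F → F S becomes F' → S F'
Add F' → ε

Productions for other non-terminals are unchanged:
  S → id
  S → a

Resulting grammar:
F → id a F'
F' → S F'
F' → ε
S → id
S → a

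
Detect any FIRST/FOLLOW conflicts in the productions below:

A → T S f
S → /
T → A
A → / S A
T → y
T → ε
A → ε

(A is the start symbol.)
Yes. A → T S f with FOLLOW(A) on { '/' }; A → '/' S A with FOLLOW(A) on { '/' }; T → A with FOLLOW(T) on { '/' }

Nullable non-terminals: A, T.
FIRST sets used below: FIRST(T) = { '/', 'y', ε }, FIRST(S) = { '/' }, FIRST(A) = { '/', 'y', ε }

A: nullable alternative(s) A → ε; FOLLOW(A) = { $, '/' }
  A → T S f: FIRST \ {ε} = { '/', 'y' } — overlaps FOLLOW(A) on { '/' }: CONFLICT
  A → / S A: FIRST \ {ε} = { '/' } — overlaps FOLLOW(A) on { '/' }: CONFLICT
  A → ε: FIRST \ {ε} = { } — this is the only nullable alternative, skip

T: nullable alternative(s) T → A, T → ε; FOLLOW(T) = { '/' }
  T → A: FIRST \ {ε} = { '/', 'y' } — overlaps FOLLOW(T) on { '/' }: CONFLICT
  T → y: FIRST \ {ε} = { 'y' } — disjoint from FOLLOW(T)
  T → ε: FIRST \ {ε} = { } — disjoint from FOLLOW(T)

S has no nullable alternative, so no FIRST/FOLLOW check is needed there.

So the grammar has 3 FIRST/FOLLOW conflicts (marked CONFLICT above).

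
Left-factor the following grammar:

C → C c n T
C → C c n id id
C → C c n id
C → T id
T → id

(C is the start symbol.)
C → C c n C'
C' → T
C' → id C''
C'' → id
C'' → ε
C → T id
T → id

Left-factoring transforms A → αβ₁ | αβ₂ into A → αA' and A' → β₁ | β₂
(α is the longest common prefix among the alternatives). Repeat until
no nonterminal has two alternatives with a common prefix.

Round 1: C has alternatives sharing prefix 'C c n'. Introduce C': C → C c n C'
  Add: C' → T
  Add: C' → id id
  Add: C' → id

Round 2: C' has alternatives sharing prefix 'id'. Introduce C'': C' → id C''
  Add: C'' → id
  Add: C'' → ε

No remaining common prefixes — done.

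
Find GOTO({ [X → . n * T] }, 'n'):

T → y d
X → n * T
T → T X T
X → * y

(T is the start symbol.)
{ [X → n . * T] }

GOTO(I, 'n') = CLOSURE({ [A → αX.β] : [A → α.Xβ] ∈ I, X = 'n' })

Items with dot before 'n', with the dot advanced:
  [X → . n * T] → [X → n . * T]
Closure adds nothing (no advanced item has the dot before a non-terminal).

GOTO = { [X → n . * T] }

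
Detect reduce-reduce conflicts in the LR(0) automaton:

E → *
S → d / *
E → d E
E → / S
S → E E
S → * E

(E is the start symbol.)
Augment with E' → E and build the canonical LR(0) collection (I0 = CLOSURE({[E' → . E]}), then GOTO on every symbol after a dot until no new states appear). It has 14 states:
  I0: { [E → . *], [E → . / S], [E → . d E], [E' → . E] }  — shift
  I1: { [E → * .] }  — reduce
  I2: { [E → . *], [E → . / S], [E → . d E], [E → / . S], [S → . * E], [S → . E E], [S → . d / *] }  — shift
  I3: { [E' → E .] }  — accept
  I4: { [E → . *], [E → . / S], [E → . d E], [E → d . E] }  — shift
  I5: { [E → d E .] }  — reduce
  I6: { [E → * .], [E → . *], [E → . / S], [E → . d E], [S → * . E] }  — shift, reduce
  I7: { [E → . *], [E → . / S], [E → . d E], [S → E . E] }  — shift
  I8: { [E → / S .] }  — reduce
  I9: { [E → . *], [E → . / S], [E → . d E], [E → d . E], [S → d . / *] }  — shift
  I10: { [E → . *], [E → . / S], [E → . d E], [E → / . S], [S → . * E], [S → . E E], [S → . d / *], [S → d / . *] }  — shift
  I11: { [E → * .], [E → . *], [E → . / S], [E → . d E], [S → * . E], [S → d / * .] }  — shift, 2 reduces
  I12: { [S → * E .] }  — reduce
  I13: { [S → E E .] }  — reduce

I11 contains complete items [E → * .], [S → d / * .] — reduce-reduce conflict.

Answer: Yes — I11: [E → * .] vs [S → d / * .]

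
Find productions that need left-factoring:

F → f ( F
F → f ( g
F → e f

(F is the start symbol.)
Yes, F has productions with common prefix 'f ('

Left-factoring is needed when two productions for the same non-terminal
share a common prefix on the right-hand side.

Productions for F:
  F → f ( F
  F → f ( g
  F → e f

Found common prefix 'f (' in productions for F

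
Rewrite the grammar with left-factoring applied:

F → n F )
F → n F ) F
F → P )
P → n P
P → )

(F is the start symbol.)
F → n F ) F'
F' → ε
F' → F
F → P )
P → n P
P → )

Left-factoring transforms A → αβ₁ | αβ₂ into A → αA' and A' → β₁ | β₂
(α is the longest common prefix among the alternatives). Repeat until
no nonterminal has two alternatives with a common prefix.

Round 1: F has alternatives sharing prefix 'n F )'. Introduce F': F → n F ) F'
  Add: F' → ε
  Add: F' → F

No remaining common prefixes — done.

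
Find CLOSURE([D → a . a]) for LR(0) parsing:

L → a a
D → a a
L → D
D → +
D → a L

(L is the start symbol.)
{ [D → a . a] }

To compute CLOSURE, for each item [A → α.Bβ] where B is a non-terminal, add [B → .γ] for all productions B → γ; repeat for the newly added items until nothing changes.

Start with: [D → a . a]
The dot precedes the terminal a, so nothing is added.

CLOSURE = { [D → a . a] }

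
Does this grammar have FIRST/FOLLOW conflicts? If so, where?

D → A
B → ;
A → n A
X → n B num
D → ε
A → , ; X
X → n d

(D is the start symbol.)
A FIRST/FOLLOW conflict occurs when a non-terminal N has a nullable alternative N → β (β ⇒* ε) and another alternative N → α with FIRST(α) ∩ FOLLOW(N) ≠ ∅: on such a lookahead the parser cannot decide between expanding α and letting N vanish via β.

Nullable non-terminals: D.
FIRST sets used below: FIRST(A) = { ',', 'n' }

D: nullable alternative(s) D → ε; FOLLOW(D) = { $ }
  D → A: FIRST \ {ε} = { ',', 'n' } — disjoint from FOLLOW(D)
  D → ε: FIRST \ {ε} = { } — this is the only nullable alternative, skip

A, B, X have no nullable alternative, so no FIRST/FOLLOW check is needed there.

No FIRST/FOLLOW conflicts found.

Answer: No FIRST/FOLLOW conflicts.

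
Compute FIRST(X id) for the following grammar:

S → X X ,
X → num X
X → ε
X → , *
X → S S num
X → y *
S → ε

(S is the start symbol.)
FIRST sets of the non-terminals involved (from the grammar, by fixed-point iteration):
  FIRST(X) = { ',', 'num', 'y', ε }

To compute FIRST(X id), process the symbols left to right:
Symbol X is a non-terminal. Add FIRST(X) \ {ε} = { ',', 'num', 'y' }
X is nullable (ε ∈ FIRST(X)), continue to the next symbol.
Symbol id is a terminal. Add 'id' and stop.
FIRST(X id) = { ',', 'id', 'num', 'y' }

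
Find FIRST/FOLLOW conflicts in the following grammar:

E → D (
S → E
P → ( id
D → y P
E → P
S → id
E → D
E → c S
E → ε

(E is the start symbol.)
A FIRST/FOLLOW conflict occurs when a non-terminal N has a nullable alternative N → β (β ⇒* ε) and another alternative N → α with FIRST(α) ∩ FOLLOW(N) ≠ ∅: on such a lookahead the parser cannot decide between expanding α and letting N vanish via β.

Nullable non-terminals: E, S.
FIRST sets used below: FIRST(D) = { 'y' }, FIRST(P) = { '(' }, FIRST(E) = { '(', 'c', 'y', ε }

E: nullable alternative(s) E → ε; FOLLOW(E) = { $ }
  E → D (: FIRST \ {ε} = { 'y' } — disjoint from FOLLOW(E)
  E → P: FIRST \ {ε} = { '(' } — disjoint from FOLLOW(E)
  E → D: FIRST \ {ε} = { 'y' } — disjoint from FOLLOW(E)
  E → c S: FIRST \ {ε} = { 'c' } — disjoint from FOLLOW(E)
  E → ε: FIRST \ {ε} = { } — this is the only nullable alternative, skip

S: nullable alternative(s) S → E; FOLLOW(S) = { $ }
  S → E: FIRST \ {ε} = { '(', 'c', 'y' } — this is the only nullable alternative, skip
  S → id: FIRST \ {ε} = { 'id' } — disjoint from FOLLOW(S)

D, P have no nullable alternative, so no FIRST/FOLLOW check is needed there.

No FIRST/FOLLOW conflicts found.

Answer: No FIRST/FOLLOW conflicts.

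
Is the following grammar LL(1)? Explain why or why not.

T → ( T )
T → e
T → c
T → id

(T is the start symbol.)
Yes, the grammar is LL(1).

A grammar is LL(1) if for each non-terminal N with multiple productions, the predict sets of those productions are pairwise disjoint, where PREDICT(N → α) = (FIRST(α) \ {ε}) ∪ (FOLLOW(N) if α ⇒* ε).

For T:
  PREDICT(T → '(' T ')') = { '(' }
  PREDICT(T → e) = { 'e' }
  PREDICT(T → c) = { 'c' }
  PREDICT(T → id) = { 'id' }

All predict sets are disjoint. The grammar IS LL(1).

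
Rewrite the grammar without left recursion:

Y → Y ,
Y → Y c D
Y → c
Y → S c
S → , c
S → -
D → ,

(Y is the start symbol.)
Y → c Y'
Y → S c Y'
Y' → , Y'
Y' → c D Y'
Y' → ε
S → , c
S → -
D → ,

Y is directly left-recursive. The standard transformation for
  A → A α₁ | ... | A α_m | β₁ | ... | β_n
is
  A  → β₁ A' | ... | β_n A'
  A' → α₁ A' | ... | α_m A' | ε

Y → c becomes Y → c Y'
Y → S c becomes Y → S c Y'
Y → Y , becomes Y' → , Y'
Y → Y c D becomes Y' → c D Y'
Add Y' → ε

Productions for other non-terminals are unchanged:
  S → , c
  S → -
  D → ,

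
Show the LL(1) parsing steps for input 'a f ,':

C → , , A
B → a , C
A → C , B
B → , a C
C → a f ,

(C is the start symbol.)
LL(1) parsing maintains a stack (initially the start symbol over $) and the input. At each step: if the stack top is a terminal, match it against the current input token; if it is a non-terminal N, replace it with the RHS of M[N, lookahead] (the unique production whose predict set contains the lookahead).

Stack is shown with the top on the left.

Stack    Input    Action
------------------------
C $      a f , $  output C → a f ,
a f , $  a f , $  match 'a'
f , $    f , $    match 'f'
, $      , $      match ','
$        $        accept

The string is accepted.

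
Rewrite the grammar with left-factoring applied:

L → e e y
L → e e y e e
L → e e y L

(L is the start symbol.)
L → e e y L'
L' → ε
L' → e e
L' → L

Left-factoring transforms A → αβ₁ | αβ₂ into A → αA' and A' → β₁ | β₂
(α is the longest common prefix among the alternatives). Repeat until
no nonterminal has two alternatives with a common prefix.

Round 1: L has alternatives sharing prefix 'e e y'. Introduce L': L → e e y L'
  Add: L' → ε
  Add: L' → e e
  Add: L' → L

No remaining common prefixes — done.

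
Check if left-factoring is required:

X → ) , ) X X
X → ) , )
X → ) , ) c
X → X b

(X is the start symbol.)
Yes, X has productions with common prefix ') , )'

Left-factoring is needed when two productions for the same non-terminal
share a common prefix on the right-hand side.

Productions for X:
  X → ) , ) X X
  X → ) , )
  X → ) , ) c
  X → X b

Found common prefix ') , )' in productions for X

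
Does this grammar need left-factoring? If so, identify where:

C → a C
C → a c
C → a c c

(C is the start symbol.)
Yes, C has productions with common prefix 'a'

Left-factoring is needed when two productions for the same non-terminal
share a common prefix on the right-hand side.

Productions for C:
  C → a C
  C → a c
  C → a c c

Found common prefix 'a' in productions for C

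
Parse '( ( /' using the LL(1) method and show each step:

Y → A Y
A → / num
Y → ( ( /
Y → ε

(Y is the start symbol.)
LL(1) parsing maintains a stack (initially the start symbol over $) and the input. At each step: if the stack top is a terminal, match it against the current input token; if it is a non-terminal N, replace it with the RHS of M[N, lookahead] (the unique production whose predict set contains the lookahead).

Stack is shown with the top on the left.

Stack    Input    Action
------------------------
Y $      ( ( / $  output Y → ( ( /
( ( / $  ( ( / $  match '('
( / $    ( / $    match '('
/ $      / $      match '/'
$        $        accept

The string is accepted.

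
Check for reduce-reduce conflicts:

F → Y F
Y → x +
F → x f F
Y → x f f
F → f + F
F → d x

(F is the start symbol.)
Augment with F' → F and build the canonical LR(0) collection (I0 = CLOSURE({[F' → . F]}), then GOTO on every symbol after a dot until no new states appear). It has 14 states:
  I0: { [F → . Y F], [F → . d x], [F → . f + F], [F → . x f F], [F' → . F], [Y → . x +], [Y → . x f f] }  — shift
  I1: { [F' → F .] }  — accept
  I2: { [F → . Y F], [F → . d x], [F → . f + F], [F → . x f F], [F → Y . F], [Y → . x +], [Y → . x f f] }  — shift
  I3: { [F → d . x] }  — shift
  I4: { [F → f . + F] }  — shift
  I5: { [F → x . f F], [Y → x . +], [Y → x . f f] }  — shift
  I6: { [Y → x + .] }  — reduce
  I7: { [F → . Y F], [F → . d x], [F → . f + F], [F → . x f F], [F → x f . F], [Y → . x +], [Y → . x f f], [Y → x f . f] }  — shift
  I8: { [F → x f F .] }  — reduce
  I9: { [F → f . + F], [Y → x f f .] }  — shift, reduce
  I10: { [F → . Y F], [F → . d x], [F → . f + F], [F → . x f F], [F → f + . F], [Y → . x +], [Y → . x f f] }  — shift
  I11: { [F → f + F .] }  — reduce
  I12: { [F → d x .] }  — reduce
  I13: { [F → Y F .] }  — reduce

No state contains more than one complete item.

Answer: No reduce-reduce conflicts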